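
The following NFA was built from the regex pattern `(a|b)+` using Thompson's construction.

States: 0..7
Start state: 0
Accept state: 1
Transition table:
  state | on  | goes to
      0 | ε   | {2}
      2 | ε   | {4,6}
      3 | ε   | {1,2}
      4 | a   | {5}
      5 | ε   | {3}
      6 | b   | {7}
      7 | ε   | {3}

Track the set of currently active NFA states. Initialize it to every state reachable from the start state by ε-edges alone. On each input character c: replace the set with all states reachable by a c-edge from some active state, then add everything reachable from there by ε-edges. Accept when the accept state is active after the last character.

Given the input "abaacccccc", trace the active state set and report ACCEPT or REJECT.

Answer: REJECT

Trace:
S₀ = ε-closure({0}) = {0,2,4,6}
'a' @ 1: {1,2,3,4,5,6}  [accepting]
'b' @ 2: {1,2,3,4,6,7}  [accepting]
'a' @ 3: {1,2,3,4,5,6}  [accepting]
'a' @ 4: {1,2,3,4,5,6}  [accepting]
'c' @ 5: {}  — no active states
rest 'ccccc' ignored (set empty)
end set {} — state 1 not in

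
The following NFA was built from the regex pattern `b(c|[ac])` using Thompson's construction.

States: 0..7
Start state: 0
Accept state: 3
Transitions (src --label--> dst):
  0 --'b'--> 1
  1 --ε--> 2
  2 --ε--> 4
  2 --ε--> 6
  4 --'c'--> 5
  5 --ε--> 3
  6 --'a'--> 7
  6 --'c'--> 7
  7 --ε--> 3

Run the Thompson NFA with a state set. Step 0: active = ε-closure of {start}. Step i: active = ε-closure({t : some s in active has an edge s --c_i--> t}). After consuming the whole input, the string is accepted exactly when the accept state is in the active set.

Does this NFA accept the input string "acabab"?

S₀ = ε-closure({0}) = {0}
'a' @ 1: {}  — no active states
rest 'cabab' ignored (set empty)
end set {} — state 3 not in

Answer: REJECT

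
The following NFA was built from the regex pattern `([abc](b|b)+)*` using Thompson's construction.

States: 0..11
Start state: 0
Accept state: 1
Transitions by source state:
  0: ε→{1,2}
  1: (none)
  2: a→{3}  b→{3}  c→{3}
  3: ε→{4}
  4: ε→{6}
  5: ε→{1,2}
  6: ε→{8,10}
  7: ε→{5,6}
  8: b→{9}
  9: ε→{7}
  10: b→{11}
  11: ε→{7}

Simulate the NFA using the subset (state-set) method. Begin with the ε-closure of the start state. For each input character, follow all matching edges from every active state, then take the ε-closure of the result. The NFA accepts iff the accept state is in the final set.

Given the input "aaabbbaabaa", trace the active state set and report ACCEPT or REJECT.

Answer: REJECT

Derivation:
start: ε-closure({0}) = {0,1,2}
'a' @ 1: {3,4,6,8,10}
'a' @ 2: {}  — state set empty
rest 'abbbaabaa' ignored (set empty)
after full input: {}  (accept=1 not in)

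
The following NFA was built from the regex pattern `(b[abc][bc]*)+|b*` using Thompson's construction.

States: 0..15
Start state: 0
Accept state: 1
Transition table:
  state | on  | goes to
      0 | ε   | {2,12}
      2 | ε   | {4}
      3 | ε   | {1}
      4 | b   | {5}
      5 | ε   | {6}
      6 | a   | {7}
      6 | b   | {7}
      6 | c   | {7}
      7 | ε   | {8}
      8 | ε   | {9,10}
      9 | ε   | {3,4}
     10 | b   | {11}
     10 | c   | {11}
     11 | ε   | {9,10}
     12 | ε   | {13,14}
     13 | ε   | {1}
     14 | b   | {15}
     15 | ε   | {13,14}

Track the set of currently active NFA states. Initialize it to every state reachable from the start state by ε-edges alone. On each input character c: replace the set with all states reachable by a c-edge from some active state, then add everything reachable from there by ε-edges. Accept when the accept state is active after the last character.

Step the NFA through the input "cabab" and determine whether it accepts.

initial (ε-close {0}): {0,1,2,4,12,13,14}
'c' @ 1: {}  — dead — no transitions
rest 'abab' ignored (set empty)
end set {} — state 1 not in

Answer: REJECT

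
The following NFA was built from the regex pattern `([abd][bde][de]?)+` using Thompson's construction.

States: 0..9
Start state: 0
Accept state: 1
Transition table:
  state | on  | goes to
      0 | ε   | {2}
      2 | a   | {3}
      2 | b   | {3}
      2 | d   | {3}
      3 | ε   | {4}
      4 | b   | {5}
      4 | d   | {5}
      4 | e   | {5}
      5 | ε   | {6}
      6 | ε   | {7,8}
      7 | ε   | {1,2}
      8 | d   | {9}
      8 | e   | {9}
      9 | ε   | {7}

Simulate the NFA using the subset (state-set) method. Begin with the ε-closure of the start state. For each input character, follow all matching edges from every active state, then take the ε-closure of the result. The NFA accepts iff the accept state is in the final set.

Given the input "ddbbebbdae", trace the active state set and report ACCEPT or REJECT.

S₀ = ε-closure({0}) = {0,2}
'd' @ 1: {3,4}
'd' @ 2: {1,2,5,6,7,8}  [accepting]
'b' @ 3: {3,4}
'b' @ 4: {1,2,5,6,7,8}  [accepting]
'e' @ 5: {1,2,7,9}  [accepting]
'b' @ 6: {3,4}
'b' @ 7: {1,2,5,6,7,8}  [accepting]
'd' @ 8: {1,2,3,4,7,9}  [accepting]
'a' @ 9: {3,4}
'e' @ 10: {1,2,5,6,7,8}  [accepting]
final: {1,2,5,6,7,8}; accept 1 in set

Answer: ACCEPT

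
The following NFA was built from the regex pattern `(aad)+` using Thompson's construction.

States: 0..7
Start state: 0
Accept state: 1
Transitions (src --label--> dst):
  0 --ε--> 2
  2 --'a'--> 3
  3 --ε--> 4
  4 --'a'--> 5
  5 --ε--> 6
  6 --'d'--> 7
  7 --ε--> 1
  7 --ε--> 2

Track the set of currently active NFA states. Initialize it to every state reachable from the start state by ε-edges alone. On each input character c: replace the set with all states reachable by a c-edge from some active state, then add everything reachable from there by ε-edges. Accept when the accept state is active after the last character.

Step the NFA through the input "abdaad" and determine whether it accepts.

start: ε-closure({0}) = {0,2}
'a' @ 1: {3,4}
'b' @ 2: {}  — state set empty
rest 'daad' ignored (set empty)
final: {}; accept 1 not in set

Answer: REJECT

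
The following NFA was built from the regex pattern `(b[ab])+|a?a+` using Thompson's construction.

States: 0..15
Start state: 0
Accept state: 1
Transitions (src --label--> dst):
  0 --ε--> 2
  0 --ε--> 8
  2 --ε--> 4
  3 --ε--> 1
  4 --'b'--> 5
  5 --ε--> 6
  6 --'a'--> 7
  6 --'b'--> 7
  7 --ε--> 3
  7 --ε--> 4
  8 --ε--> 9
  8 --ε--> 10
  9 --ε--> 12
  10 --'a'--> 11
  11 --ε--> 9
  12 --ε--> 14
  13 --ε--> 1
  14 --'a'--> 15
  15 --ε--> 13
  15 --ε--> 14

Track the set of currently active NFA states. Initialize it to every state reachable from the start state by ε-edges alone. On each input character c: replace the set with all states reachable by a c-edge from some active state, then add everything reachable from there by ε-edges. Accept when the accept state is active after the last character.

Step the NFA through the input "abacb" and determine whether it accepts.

Answer: REJECT

Steps:
start: ε-closure({0}) = {0,2,4,8,9,10,12,14}
'a' @ 1: {1,9,11,12,13,14,15}  (accept∈set)
'b' @ 2: {}  — dead — no transitions
rest 'acb' ignored (set empty)
after full input: {}  (accept=1 not in)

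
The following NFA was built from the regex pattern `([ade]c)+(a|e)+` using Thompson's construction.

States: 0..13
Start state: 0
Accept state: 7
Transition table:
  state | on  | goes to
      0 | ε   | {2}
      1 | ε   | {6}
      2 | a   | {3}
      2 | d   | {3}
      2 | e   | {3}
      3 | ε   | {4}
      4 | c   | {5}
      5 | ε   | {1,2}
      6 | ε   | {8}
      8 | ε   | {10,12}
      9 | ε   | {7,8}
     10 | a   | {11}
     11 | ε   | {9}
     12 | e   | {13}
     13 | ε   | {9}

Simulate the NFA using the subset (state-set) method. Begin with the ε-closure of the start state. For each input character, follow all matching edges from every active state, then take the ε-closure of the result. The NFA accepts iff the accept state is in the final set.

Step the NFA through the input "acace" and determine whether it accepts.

start: ε-closure({0}) = {0,2}
'a' @ 1: {3,4}
'c' @ 2: {1,2,5,6,8,10,12}
'a' @ 3: {3,4,7,8,9,10,11,12}  ✓accept
'c' @ 4: {1,2,5,6,8,10,12}
'e' @ 5: {3,4,7,8,9,10,12,13}  ✓accept
after full input: {3,4,7,8,9,10,12,13}  (accept=7 in)

Answer: ACCEPT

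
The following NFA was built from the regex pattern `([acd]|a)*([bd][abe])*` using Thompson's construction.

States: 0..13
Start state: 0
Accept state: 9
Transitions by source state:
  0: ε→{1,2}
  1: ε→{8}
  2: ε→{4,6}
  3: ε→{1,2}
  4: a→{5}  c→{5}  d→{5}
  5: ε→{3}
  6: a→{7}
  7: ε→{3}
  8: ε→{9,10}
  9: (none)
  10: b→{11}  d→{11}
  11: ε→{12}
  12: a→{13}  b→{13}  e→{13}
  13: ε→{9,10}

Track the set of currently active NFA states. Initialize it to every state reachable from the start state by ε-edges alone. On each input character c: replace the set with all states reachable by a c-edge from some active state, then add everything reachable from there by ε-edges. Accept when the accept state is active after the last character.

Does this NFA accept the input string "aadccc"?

Answer: ACCEPT

Steps:
start: ε-closure({0}) = {0,1,2,4,6,8,9,10}
'a' @ 1: {1,2,3,4,5,6,7,8,9,10}  [accepting]
'a' @ 2: {1,2,3,4,5,6,7,8,9,10}  [accepting]
'd' @ 3: {1,2,3,4,5,6,8,9,10,11,12}  [accepting]
'c' @ 4: {1,2,3,4,5,6,8,9,10}  [accepting]
'c' @ 5: {1,2,3,4,5,6,8,9,10}  [accepting]
'c' @ 6: {1,2,3,4,5,6,8,9,10}  [accepting]
after full input: {1,2,3,4,5,6,8,9,10}  (accept=9 in)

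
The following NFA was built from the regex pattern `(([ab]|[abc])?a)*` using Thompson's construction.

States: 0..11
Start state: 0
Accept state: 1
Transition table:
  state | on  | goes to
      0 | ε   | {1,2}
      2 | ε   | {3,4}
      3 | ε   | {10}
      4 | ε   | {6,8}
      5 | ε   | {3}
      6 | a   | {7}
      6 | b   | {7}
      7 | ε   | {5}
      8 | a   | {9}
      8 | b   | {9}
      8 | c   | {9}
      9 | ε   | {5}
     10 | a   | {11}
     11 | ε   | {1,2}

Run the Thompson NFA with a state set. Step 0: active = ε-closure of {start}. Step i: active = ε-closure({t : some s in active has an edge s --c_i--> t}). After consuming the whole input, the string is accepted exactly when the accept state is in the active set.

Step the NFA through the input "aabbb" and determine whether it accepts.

Answer: REJECT

Derivation:
start: ε-closure({0}) = {0,1,2,3,4,6,8,10}
'a' @ 1: {1,2,3,4,5,6,7,8,9,10,11}  [accepting]
'a' @ 2: {1,2,3,4,5,6,7,8,9,10,11}  [accepting]
'b' @ 3: {3,5,7,9,10}
'b' @ 4: {}  — state set empty
rest 'b' ignored (set empty)
final: {}; accept 1 not in set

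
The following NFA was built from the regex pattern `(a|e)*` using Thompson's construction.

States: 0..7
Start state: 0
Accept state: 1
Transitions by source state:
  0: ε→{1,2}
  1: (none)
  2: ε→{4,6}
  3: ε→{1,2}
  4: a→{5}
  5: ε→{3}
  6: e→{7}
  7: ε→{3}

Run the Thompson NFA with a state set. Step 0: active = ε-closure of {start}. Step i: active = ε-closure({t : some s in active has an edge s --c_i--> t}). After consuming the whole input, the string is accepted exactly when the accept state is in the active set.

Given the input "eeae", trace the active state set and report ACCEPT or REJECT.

S₀ = ε-closure({0}) = {0,1,2,4,6}
'e' @ 1: {1,2,3,4,6,7}  (accept∈set)
'e' @ 2: {1,2,3,4,6,7}  (accept∈set)
'a' @ 3: {1,2,3,4,5,6}  (accept∈set)
'e' @ 4: {1,2,3,4,6,7}  (accept∈set)
end set {1,2,3,4,6,7} — state 1 in

Answer: ACCEPT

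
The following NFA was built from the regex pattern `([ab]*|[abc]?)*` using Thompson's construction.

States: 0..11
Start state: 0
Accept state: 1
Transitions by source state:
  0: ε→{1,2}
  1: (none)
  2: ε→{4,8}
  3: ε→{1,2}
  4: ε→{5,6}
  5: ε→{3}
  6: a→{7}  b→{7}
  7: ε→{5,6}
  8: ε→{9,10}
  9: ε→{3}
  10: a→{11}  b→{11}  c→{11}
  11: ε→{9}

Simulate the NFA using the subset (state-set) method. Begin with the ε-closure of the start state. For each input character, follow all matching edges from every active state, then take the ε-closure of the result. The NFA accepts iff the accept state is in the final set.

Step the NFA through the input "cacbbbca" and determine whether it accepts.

S₀ = ε-closure({0}) = {0,1,2,3,4,5,6,8,9,10}
'c' @ 1: {1,2,3,4,5,6,8,9,10,11}  ✓accept
'a' @ 2: {1,2,3,4,5,6,7,8,9,10,11}  ✓accept
'c' @ 3: {1,2,3,4,5,6,8,9,10,11}  ✓accept
'b' @ 4: {1,2,3,4,5,6,7,8,9,10,11}  ✓accept
'b' @ 5: {1,2,3,4,5,6,7,8,9,10,11}  ✓accept
'b' @ 6: {1,2,3,4,5,6,7,8,9,10,11}  ✓accept
'c' @ 7: {1,2,3,4,5,6,8,9,10,11}  ✓accept
'a' @ 8: {1,2,3,4,5,6,7,8,9,10,11}  ✓accept
after full input: {1,2,3,4,5,6,7,8,9,10,11}  (accept=1 in)

Answer: ACCEPT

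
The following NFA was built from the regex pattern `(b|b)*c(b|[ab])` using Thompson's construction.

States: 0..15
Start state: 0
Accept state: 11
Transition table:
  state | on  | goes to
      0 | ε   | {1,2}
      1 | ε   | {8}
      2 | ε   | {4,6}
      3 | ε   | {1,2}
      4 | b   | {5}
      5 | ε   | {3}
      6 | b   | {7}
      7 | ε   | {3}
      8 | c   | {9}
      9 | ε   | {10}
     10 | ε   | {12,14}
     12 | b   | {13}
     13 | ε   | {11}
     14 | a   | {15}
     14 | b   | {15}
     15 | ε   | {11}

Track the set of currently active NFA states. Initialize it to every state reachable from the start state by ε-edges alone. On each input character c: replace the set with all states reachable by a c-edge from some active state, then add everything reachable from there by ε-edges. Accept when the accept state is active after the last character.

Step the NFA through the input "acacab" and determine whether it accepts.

start: ε-closure({0}) = {0,1,2,4,6,8}
'a' @ 1: {}  — state set empty
rest 'cacab' ignored (set empty)
after full input: {}  (accept=11 not in)

Answer: REJECT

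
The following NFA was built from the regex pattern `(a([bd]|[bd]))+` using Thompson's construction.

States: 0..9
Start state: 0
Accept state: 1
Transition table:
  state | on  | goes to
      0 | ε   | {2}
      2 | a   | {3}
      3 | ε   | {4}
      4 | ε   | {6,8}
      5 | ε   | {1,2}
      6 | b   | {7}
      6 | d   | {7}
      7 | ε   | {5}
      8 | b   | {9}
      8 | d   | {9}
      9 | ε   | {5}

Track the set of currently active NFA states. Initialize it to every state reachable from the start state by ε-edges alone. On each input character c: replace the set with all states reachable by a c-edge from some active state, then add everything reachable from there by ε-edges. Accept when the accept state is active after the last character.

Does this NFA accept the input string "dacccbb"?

Answer: REJECT

Trace:
S₀ = ε-closure({0}) = {0,2}
'd' @ 1: {}  — no active states
rest 'acccbb' ignored (set empty)
after full input: {}  (accept=1 not in)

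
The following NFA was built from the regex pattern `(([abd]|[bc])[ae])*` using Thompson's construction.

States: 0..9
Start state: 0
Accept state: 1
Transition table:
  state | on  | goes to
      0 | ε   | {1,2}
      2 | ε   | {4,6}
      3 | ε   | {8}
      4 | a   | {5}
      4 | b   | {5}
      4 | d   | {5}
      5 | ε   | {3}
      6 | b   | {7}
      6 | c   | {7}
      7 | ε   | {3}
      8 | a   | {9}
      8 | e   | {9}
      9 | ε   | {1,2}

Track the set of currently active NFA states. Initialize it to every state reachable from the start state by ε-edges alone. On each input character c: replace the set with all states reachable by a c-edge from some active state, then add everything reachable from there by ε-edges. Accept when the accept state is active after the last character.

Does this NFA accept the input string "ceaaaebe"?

Answer: ACCEPT

Derivation:
S₀ = ε-closure({0}) = {0,1,2,4,6}
'c' @ 1: {3,7,8}
'e' @ 2: {1,2,4,6,9}  [accepting]
'a' @ 3: {3,5,8}
'a' @ 4: {1,2,4,6,9}  [accepting]
'a' @ 5: {3,5,8}
'e' @ 6: {1,2,4,6,9}  [accepting]
'b' @ 7: {3,5,7,8}
'e' @ 8: {1,2,4,6,9}  [accepting]
final: {1,2,4,6,9}; accept 1 in set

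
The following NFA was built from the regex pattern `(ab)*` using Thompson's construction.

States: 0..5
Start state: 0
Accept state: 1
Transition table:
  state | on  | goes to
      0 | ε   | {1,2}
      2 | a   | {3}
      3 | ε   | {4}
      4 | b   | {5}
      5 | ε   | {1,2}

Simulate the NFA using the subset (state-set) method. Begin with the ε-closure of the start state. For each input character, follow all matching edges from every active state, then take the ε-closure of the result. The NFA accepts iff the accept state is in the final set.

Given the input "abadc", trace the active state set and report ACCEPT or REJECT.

S₀ = ε-closure({0}) = {0,1,2}
'a' @ 1: {3,4}
'b' @ 2: {1,2,5}  ✓accept
'a' @ 3: {3,4}
'd' @ 4: {}  — dead — no transitions
rest 'c' ignored (set empty)
end set {} — state 1 not in

Answer: REJECT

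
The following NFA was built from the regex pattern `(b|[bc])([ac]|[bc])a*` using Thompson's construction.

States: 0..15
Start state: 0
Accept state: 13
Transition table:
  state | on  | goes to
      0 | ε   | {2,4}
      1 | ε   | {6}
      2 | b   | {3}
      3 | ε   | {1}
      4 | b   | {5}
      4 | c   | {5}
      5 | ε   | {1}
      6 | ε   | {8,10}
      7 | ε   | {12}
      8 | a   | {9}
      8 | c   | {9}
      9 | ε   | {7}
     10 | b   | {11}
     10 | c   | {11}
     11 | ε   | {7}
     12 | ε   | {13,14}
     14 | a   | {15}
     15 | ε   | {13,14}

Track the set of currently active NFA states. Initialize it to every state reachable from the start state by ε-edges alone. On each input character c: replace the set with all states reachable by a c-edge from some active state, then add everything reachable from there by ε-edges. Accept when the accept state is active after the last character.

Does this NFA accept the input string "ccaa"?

Answer: ACCEPT

Steps:
S₀ = ε-closure({0}) = {0,2,4}
'c' @ 1: {1,5,6,8,10}
'c' @ 2: {7,9,11,12,13,14}  ✓accept
'a' @ 3: {13,14,15}  ✓accept
'a' @ 4: {13,14,15}  ✓accept
final: {13,14,15}; accept 13 in set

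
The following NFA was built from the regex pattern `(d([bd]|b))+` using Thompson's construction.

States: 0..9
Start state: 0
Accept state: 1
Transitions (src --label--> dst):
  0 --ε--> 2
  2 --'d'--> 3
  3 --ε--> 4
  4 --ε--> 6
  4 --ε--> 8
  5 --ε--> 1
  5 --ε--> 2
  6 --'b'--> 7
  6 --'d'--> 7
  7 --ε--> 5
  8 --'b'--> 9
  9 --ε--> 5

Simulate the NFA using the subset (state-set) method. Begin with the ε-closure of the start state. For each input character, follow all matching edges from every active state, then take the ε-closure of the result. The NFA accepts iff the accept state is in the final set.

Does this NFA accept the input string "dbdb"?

Answer: ACCEPT

Steps:
initial (ε-close {0}): {0,2}
'd' @ 1: {3,4,6,8}
'b' @ 2: {1,2,5,7,9}  ✓accept
'd' @ 3: {3,4,6,8}
'b' @ 4: {1,2,5,7,9}  ✓accept
final: {1,2,5,7,9}; accept 1 in set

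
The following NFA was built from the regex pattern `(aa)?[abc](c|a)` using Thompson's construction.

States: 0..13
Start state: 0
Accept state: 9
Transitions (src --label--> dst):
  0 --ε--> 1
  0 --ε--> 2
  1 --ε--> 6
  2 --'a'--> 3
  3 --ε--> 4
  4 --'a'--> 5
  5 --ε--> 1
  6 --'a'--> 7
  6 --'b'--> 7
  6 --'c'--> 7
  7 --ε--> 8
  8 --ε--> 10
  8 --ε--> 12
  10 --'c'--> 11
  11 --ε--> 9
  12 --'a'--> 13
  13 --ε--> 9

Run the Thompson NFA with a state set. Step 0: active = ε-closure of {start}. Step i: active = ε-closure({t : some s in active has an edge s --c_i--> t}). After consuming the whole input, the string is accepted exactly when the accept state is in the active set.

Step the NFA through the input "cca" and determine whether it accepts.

initial (ε-close {0}): {0,1,2,6}
'c' @ 1: {7,8,10,12}
'c' @ 2: {9,11}  [accepting]
'a' @ 3: {}  — dead — no transitions
after full input: {}  (accept=9 not in)

Answer: REJECT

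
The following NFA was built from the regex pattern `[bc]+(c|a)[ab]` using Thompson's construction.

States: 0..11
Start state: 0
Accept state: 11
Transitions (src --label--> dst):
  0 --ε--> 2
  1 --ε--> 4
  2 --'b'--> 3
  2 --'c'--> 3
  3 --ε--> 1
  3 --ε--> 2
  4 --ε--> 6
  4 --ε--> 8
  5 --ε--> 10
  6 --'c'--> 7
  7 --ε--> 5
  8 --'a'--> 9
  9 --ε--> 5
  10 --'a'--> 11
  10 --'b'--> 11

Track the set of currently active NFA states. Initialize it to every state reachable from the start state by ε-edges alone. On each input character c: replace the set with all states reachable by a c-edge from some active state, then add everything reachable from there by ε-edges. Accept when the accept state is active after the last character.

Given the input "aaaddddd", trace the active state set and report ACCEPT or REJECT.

start: ε-closure({0}) = {0,2}
'a' @ 1: {}  — no active states
rest 'aaddddd' ignored (set empty)
final: {}; accept 11 not in set

Answer: REJECT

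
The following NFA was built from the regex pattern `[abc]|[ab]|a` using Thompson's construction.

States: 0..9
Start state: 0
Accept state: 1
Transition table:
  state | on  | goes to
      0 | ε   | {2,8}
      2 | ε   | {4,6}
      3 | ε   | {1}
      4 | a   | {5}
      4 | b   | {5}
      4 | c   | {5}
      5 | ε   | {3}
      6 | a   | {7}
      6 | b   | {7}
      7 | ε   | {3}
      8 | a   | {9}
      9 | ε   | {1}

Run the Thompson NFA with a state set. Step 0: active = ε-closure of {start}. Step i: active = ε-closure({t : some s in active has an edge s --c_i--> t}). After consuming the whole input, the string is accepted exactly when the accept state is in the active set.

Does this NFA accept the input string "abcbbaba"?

Answer: REJECT

Derivation:
start: ε-closure({0}) = {0,2,4,6,8}
'a' @ 1: {1,3,5,7,9}  [accepting]
'b' @ 2: {}  — no active states
rest 'cbbaba' ignored (set empty)
after full input: {}  (accept=1 not in)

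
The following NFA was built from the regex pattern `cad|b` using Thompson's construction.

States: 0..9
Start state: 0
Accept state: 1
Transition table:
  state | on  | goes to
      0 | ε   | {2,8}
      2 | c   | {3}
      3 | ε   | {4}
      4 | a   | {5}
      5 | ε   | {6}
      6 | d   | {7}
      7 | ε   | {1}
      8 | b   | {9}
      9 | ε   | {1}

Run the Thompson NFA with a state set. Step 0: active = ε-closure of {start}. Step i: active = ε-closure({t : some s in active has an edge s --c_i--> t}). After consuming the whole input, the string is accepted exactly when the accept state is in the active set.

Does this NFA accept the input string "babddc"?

initial (ε-close {0}): {0,2,8}
'b' @ 1: {1,9}  (accept∈set)
'a' @ 2: {}  — no active states
rest 'bddc' ignored (set empty)
after full input: {}  (accept=1 not in)

Answer: REJECT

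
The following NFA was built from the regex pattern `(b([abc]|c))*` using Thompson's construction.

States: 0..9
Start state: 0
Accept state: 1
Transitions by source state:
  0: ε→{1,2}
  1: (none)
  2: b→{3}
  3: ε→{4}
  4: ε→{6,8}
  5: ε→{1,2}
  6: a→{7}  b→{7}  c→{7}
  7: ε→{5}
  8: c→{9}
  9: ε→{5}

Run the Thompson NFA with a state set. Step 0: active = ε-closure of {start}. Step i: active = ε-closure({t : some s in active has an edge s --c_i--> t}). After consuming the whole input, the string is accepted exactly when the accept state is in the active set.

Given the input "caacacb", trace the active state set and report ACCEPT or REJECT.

Answer: REJECT

Trace:
initial (ε-close {0}): {0,1,2}
'c' @ 1: {}  — state set empty
rest 'aacacb' ignored (set empty)
final: {}; accept 1 not in set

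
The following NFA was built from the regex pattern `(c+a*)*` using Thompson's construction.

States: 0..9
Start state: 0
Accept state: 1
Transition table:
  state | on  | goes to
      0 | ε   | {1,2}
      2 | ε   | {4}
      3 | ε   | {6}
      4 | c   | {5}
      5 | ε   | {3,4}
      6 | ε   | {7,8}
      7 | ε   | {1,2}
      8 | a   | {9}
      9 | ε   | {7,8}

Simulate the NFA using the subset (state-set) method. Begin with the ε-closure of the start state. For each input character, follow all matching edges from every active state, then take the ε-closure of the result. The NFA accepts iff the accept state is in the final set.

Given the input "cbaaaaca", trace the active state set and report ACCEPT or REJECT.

Answer: REJECT

Steps:
start: ε-closure({0}) = {0,1,2,4}
'c' @ 1: {1,2,3,4,5,6,7,8}  (accept∈set)
'b' @ 2: {}  — dead — no transitions
rest 'aaaaca' ignored (set empty)
end set {} — state 1 not in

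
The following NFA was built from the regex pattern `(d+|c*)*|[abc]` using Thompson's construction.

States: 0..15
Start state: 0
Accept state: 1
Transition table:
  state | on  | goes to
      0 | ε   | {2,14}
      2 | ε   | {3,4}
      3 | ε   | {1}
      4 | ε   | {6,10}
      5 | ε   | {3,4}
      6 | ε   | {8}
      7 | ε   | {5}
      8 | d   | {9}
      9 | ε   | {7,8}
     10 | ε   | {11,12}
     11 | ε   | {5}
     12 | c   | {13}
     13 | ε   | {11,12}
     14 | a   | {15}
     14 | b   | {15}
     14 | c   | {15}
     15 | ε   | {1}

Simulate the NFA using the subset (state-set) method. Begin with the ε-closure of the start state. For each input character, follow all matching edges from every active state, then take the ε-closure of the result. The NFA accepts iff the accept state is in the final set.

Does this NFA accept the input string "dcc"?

Answer: ACCEPT

Trace:
initial (ε-close {0}): {0,1,2,3,4,5,6,8,10,11,12,14}
'd' @ 1: {1,3,4,5,6,7,8,9,10,11,12}  (accept∈set)
'c' @ 2: {1,3,4,5,6,8,10,11,12,13}  (accept∈set)
'c' @ 3: {1,3,4,5,6,8,10,11,12,13}  (accept∈set)
after full input: {1,3,4,5,6,8,10,11,12,13}  (accept=1 in)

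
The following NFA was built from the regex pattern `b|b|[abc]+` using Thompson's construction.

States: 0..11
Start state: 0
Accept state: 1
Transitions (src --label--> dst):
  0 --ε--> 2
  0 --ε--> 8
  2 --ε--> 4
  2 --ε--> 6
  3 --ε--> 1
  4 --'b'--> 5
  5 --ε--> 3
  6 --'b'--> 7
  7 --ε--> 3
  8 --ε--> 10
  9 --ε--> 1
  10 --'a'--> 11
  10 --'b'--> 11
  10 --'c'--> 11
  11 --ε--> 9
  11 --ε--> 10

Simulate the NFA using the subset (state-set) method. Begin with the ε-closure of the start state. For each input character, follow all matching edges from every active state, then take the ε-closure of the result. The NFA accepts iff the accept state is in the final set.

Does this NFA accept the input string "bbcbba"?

Answer: ACCEPT

Steps:
initial (ε-close {0}): {0,2,4,6,8,10}
'b' @ 1: {1,3,5,7,9,10,11}  (accept∈set)
'b' @ 2: {1,9,10,11}  (accept∈set)
'c' @ 3: {1,9,10,11}  (accept∈set)
'b' @ 4: {1,9,10,11}  (accept∈set)
'b' @ 5: {1,9,10,11}  (accept∈set)
'a' @ 6: {1,9,10,11}  (accept∈set)
final: {1,9,10,11}; accept 1 in set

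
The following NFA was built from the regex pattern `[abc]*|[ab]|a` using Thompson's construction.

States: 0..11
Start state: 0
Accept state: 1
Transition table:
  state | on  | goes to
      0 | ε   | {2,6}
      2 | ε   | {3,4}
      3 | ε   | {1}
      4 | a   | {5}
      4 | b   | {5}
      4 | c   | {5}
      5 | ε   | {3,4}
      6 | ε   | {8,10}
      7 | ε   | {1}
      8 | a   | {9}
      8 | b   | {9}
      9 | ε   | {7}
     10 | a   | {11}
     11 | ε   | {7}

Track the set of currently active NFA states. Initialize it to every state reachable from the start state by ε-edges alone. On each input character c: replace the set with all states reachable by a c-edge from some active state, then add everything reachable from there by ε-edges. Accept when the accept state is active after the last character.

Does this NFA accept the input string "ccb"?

Answer: ACCEPT

Derivation:
S₀ = ε-closure({0}) = {0,1,2,3,4,6,8,10}
'c' @ 1: {1,3,4,5}  (accept∈set)
'c' @ 2: {1,3,4,5}  (accept∈set)
'b' @ 3: {1,3,4,5}  (accept∈set)
after full input: {1,3,4,5}  (accept=1 in)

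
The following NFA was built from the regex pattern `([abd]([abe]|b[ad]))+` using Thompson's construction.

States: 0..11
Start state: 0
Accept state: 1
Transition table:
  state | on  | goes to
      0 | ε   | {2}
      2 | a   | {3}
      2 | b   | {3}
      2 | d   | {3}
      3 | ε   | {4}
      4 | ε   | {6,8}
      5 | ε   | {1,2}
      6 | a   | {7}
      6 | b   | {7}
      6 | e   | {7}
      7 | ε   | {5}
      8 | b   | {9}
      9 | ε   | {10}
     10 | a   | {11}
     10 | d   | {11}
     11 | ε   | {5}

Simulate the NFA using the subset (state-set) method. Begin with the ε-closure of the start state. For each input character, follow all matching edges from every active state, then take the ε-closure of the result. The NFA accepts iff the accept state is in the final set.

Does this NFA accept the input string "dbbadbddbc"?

initial (ε-close {0}): {0,2}
'd' @ 1: {3,4,6,8}
'b' @ 2: {1,2,5,7,9,10}  ✓accept
'b' @ 3: {3,4,6,8}
'a' @ 4: {1,2,5,7}  ✓accept
'd' @ 5: {3,4,6,8}
'b' @ 6: {1,2,5,7,9,10}  ✓accept
'd' @ 7: {1,2,3,4,5,6,8,11}  ✓accept
'd' @ 8: {3,4,6,8}
'b' @ 9: {1,2,5,7,9,10}  ✓accept
'c' @ 10: {}  — no active states
after full input: {}  (accept=1 not in)

Answer: REJECT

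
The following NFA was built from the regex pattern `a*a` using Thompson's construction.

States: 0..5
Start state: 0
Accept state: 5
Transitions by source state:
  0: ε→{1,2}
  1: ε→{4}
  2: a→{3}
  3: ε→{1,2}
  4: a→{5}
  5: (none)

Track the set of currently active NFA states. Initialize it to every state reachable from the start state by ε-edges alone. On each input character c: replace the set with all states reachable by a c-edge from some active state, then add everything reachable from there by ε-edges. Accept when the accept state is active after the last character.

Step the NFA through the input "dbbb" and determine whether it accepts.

initial (ε-close {0}): {0,1,2,4}
'd' @ 1: {}  — state set empty
rest 'bbb' ignored (set empty)
after full input: {}  (accept=5 not in)

Answer: REJECT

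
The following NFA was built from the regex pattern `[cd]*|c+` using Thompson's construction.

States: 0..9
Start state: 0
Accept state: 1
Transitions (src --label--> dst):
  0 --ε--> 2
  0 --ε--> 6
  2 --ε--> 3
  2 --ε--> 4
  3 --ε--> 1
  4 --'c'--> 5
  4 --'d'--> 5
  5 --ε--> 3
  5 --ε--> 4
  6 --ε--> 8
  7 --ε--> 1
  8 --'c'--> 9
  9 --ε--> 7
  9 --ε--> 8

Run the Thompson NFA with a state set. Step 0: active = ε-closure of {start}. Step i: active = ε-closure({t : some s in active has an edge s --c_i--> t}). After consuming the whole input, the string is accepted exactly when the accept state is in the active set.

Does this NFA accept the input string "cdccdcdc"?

start: ε-closure({0}) = {0,1,2,3,4,6,8}
'c' @ 1: {1,3,4,5,7,8,9}  [accepting]
'd' @ 2: {1,3,4,5}  [accepting]
'c' @ 3: {1,3,4,5}  [accepting]
'c' @ 4: {1,3,4,5}  [accepting]
'd' @ 5: {1,3,4,5}  [accepting]
'c' @ 6: {1,3,4,5}  [accepting]
'd' @ 7: {1,3,4,5}  [accepting]
'c' @ 8: {1,3,4,5}  [accepting]
after full input: {1,3,4,5}  (accept=1 in)

Answer: ACCEPT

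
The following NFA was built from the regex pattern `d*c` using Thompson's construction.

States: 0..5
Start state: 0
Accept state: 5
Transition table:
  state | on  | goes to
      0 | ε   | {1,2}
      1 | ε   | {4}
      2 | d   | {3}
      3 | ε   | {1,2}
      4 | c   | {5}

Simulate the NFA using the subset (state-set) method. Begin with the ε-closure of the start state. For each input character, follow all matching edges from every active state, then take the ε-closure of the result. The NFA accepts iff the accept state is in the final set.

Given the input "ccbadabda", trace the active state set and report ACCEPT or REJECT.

initial (ε-close {0}): {0,1,2,4}
'c' @ 1: {5}  (accept∈set)
'c' @ 2: {}  — dead — no transitions
rest 'badabda' ignored (set empty)
final: {}; accept 5 not in set

Answer: REJECT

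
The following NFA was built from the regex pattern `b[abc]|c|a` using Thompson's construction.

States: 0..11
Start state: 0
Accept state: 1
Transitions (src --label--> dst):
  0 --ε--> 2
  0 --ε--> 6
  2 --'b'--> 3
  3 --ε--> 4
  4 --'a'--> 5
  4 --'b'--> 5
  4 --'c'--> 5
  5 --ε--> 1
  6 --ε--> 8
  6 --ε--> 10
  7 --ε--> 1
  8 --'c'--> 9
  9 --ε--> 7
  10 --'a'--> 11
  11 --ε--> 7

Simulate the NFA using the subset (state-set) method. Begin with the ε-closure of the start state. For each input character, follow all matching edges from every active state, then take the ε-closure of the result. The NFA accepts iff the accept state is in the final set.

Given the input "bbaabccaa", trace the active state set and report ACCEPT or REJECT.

Answer: REJECT

Steps:
start: ε-closure({0}) = {0,2,6,8,10}
'b' @ 1: {3,4}
'b' @ 2: {1,5}  ✓accept
'a' @ 3: {}  — state set empty
rest 'abccaa' ignored (set empty)
final: {}; accept 1 not in set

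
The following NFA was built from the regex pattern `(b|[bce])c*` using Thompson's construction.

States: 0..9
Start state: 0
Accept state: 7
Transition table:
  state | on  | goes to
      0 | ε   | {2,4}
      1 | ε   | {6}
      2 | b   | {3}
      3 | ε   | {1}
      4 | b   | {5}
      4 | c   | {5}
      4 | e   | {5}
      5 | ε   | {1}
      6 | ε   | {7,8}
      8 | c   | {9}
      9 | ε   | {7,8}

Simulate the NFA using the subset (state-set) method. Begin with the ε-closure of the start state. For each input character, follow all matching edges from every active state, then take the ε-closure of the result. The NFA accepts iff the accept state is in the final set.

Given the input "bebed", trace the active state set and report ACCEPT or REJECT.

S₀ = ε-closure({0}) = {0,2,4}
'b' @ 1: {1,3,5,6,7,8}  (accept∈set)
'e' @ 2: {}  — dead — no transitions
rest 'bed' ignored (set empty)
final: {}; accept 7 not in set

Answer: REJECT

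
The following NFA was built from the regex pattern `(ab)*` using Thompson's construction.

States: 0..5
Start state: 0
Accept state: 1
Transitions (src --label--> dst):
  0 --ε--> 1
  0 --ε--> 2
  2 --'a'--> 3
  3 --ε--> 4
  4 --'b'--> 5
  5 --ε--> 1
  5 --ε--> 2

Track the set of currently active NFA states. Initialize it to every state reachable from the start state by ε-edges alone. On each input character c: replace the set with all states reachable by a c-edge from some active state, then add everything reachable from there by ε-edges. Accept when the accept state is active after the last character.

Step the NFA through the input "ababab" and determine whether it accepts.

Answer: ACCEPT

Trace:
initial (ε-close {0}): {0,1,2}
'a' @ 1: {3,4}
'b' @ 2: {1,2,5}  (accept∈set)
'a' @ 3: {3,4}
'b' @ 4: {1,2,5}  (accept∈set)
'a' @ 5: {3,4}
'b' @ 6: {1,2,5}  (accept∈set)
end set {1,2,5} — state 1 in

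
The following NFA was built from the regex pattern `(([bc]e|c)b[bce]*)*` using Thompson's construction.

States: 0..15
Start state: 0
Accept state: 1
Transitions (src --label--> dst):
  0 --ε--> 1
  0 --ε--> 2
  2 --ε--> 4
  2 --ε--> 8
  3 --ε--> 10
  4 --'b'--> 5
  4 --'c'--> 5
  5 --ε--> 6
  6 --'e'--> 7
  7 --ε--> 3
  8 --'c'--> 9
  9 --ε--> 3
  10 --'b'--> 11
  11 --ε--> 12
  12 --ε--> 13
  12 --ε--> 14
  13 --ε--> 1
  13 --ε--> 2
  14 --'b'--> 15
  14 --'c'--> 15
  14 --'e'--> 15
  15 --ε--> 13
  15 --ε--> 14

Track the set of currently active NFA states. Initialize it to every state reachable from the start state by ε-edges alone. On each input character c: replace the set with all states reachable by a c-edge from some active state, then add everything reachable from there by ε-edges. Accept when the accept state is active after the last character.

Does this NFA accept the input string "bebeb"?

Answer: ACCEPT

Derivation:
S₀ = ε-closure({0}) = {0,1,2,4,8}
'b' @ 1: {5,6}
'e' @ 2: {3,7,10}
'b' @ 3: {1,2,4,8,11,12,13,14}  (accept∈set)
'e' @ 4: {1,2,4,8,13,14,15}  (accept∈set)
'b' @ 5: {1,2,4,5,6,8,13,14,15}  (accept∈set)
end set {1,2,4,5,6,8,13,14,15} — state 1 in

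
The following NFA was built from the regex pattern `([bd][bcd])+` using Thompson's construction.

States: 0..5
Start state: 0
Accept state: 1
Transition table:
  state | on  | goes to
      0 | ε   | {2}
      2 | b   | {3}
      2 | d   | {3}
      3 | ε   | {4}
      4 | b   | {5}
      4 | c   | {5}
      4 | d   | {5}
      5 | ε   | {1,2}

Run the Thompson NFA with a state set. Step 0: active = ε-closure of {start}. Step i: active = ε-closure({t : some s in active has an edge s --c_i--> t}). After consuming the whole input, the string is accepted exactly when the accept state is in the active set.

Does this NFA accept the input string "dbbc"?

start: ε-closure({0}) = {0,2}
'd' @ 1: {3,4}
'b' @ 2: {1,2,5}  ✓accept
'b' @ 3: {3,4}
'c' @ 4: {1,2,5}  ✓accept
final: {1,2,5}; accept 1 in set

Answer: ACCEPT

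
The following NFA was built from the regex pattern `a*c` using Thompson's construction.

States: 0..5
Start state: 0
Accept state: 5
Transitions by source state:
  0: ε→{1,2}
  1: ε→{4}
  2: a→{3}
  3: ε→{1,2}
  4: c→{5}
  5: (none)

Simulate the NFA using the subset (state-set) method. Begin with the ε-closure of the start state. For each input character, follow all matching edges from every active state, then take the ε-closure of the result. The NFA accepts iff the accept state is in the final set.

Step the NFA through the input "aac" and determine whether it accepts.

initial (ε-close {0}): {0,1,2,4}
'a' @ 1: {1,2,3,4}
'a' @ 2: {1,2,3,4}
'c' @ 3: {5}  ✓accept
after full input: {5}  (accept=5 in)

Answer: ACCEPT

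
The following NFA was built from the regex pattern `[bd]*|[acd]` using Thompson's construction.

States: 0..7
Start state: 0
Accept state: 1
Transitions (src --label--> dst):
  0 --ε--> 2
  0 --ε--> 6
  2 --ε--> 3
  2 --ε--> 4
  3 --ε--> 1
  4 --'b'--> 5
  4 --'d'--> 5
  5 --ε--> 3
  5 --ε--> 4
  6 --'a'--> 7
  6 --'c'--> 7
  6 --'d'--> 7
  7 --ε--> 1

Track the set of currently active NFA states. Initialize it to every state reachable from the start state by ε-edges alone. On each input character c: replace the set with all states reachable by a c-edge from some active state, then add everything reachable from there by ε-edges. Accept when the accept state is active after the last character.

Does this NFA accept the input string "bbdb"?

Answer: ACCEPT

Derivation:
start: ε-closure({0}) = {0,1,2,3,4,6}
'b' @ 1: {1,3,4,5}  [accepting]
'b' @ 2: {1,3,4,5}  [accepting]
'd' @ 3: {1,3,4,5}  [accepting]
'b' @ 4: {1,3,4,5}  [accepting]
end set {1,3,4,5} — state 1 in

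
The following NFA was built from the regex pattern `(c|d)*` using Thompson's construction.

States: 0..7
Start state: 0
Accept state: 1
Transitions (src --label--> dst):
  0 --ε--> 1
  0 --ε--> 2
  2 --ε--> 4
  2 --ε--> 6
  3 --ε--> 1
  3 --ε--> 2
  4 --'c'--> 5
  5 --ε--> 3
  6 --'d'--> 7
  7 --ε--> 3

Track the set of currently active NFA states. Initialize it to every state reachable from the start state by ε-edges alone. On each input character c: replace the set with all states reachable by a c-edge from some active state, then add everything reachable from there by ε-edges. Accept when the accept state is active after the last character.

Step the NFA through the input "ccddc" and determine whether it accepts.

Answer: ACCEPT

Derivation:
S₀ = ε-closure({0}) = {0,1,2,4,6}
'c' @ 1: {1,2,3,4,5,6}  [accepting]
'c' @ 2: {1,2,3,4,5,6}  [accepting]
'd' @ 3: {1,2,3,4,6,7}  [accepting]
'd' @ 4: {1,2,3,4,6,7}  [accepting]
'c' @ 5: {1,2,3,4,5,6}  [accepting]
final: {1,2,3,4,5,6}; accept 1 in set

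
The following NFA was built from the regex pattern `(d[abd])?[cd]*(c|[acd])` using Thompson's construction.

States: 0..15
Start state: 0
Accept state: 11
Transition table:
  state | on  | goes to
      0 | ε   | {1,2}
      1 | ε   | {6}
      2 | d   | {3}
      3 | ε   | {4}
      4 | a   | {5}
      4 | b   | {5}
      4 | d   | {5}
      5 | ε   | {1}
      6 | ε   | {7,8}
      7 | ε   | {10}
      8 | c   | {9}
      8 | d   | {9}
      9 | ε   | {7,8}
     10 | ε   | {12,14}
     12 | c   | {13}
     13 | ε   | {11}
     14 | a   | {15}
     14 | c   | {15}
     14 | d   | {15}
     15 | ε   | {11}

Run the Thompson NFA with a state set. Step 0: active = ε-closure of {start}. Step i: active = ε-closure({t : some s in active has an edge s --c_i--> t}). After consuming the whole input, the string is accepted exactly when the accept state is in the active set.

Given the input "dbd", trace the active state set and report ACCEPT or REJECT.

start: ε-closure({0}) = {0,1,2,6,7,8,10,12,14}
'd' @ 1: {3,4,7,8,9,10,11,12,14,15}  (accept∈set)
'b' @ 2: {1,5,6,7,8,10,12,14}
'd' @ 3: {7,8,9,10,11,12,14,15}  (accept∈set)
final: {7,8,9,10,11,12,14,15}; accept 11 in set

Answer: ACCEPT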